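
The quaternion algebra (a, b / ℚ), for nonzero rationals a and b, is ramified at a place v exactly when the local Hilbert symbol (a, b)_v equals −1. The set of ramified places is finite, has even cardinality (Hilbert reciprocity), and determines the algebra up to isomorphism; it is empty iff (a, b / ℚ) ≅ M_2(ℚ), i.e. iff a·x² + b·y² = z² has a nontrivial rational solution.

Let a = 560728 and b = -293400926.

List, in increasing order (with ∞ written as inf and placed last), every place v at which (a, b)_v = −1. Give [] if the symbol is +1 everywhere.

[2, 7, 19, 23]

Mod squares: a ≡ 140182, b ≡ -5987774. Check v ∈ {∞, 2, 7, 13, 17, 19, 23, 31}.
v=31: a=31^1·(≡15), b=31^1·(≡2) mod 31; (15|31)=-1, (2|31)=+1; (−1)^{1·1·15}·(-1)^1·(+1)^1 = +1.
v=7: a=7^1·(≡3), b=7^2·(≡5) mod 7; (3|7)=-1, (5|7)=-1; (−1)^{1·2·3}·(-1)^2·(-1)^1 = -1.
v=19: a=19^1·(≡5), b=19^1·(≡1) mod 19; (5|19)=+1, (1|19)=+1; (−1)^{1·1·9}·(+1)^1·(+1)^1 = -1.
v=17: a=17^1·(≡4), b=17^1·(≡15) mod 17; (4|17)=+1, (15|17)=+1; (−1)^{1·1·8}·(+1)^1·(+1)^1 = +1.
v=13: a=13^0·(≡12), b=13^1·(≡11) mod 13; (12|13)=+1, (11|13)=-1; (−1)^{0·1·6}·(+1)^1·(-1)^0 = +1.
v=∞: 140182 > 0 and -5987774 < 0  ⇒  (a,b)_∞ = +1.
v=2: v_2(a)=3, v_2(b)=1; units ≡ 3, 1 (mod 8); ε·ε+αω+βω = 1·0+3·0+1·1 ≡ 1  ⇒  (a,b)_2 = -1.
v=23: a=23^0·(≡11), b=23^1·(≡20) mod 23; (11|23)=-1, (20|23)=-1; (−1)^{0·1·11}·(-1)^1·(-1)^0 = -1.
|Ram(140182, -5987774)| = 4, even; anisotropic at {2, 7, 19, 23}.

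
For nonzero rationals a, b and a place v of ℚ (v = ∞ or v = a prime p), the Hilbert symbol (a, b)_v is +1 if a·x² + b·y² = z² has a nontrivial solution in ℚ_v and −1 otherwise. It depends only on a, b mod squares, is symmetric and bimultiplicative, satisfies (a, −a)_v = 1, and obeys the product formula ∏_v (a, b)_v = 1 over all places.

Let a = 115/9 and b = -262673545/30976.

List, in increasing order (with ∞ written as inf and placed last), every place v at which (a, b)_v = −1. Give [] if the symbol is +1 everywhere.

[2, 5]

(a, b) ≡ (115, -3145) mod (ℚ^×)²; places V = {2, 3, 5, 11, 17, 23, 37, ∞}.
(a,b)_3: α=-2, u≡1; β=0, v≡2 (mod 3); (1|3)=+1, (2|3)=-1; sign (−1)^0·+1^0·-1^-2 = +1.
(a,b)_17: α=0, u≡9; β=5, v≡1 (mod 17); (9|17)=+1, (1|17)=+1; sign (−1)^0·+1^5·+1^0 = +1.
(a,b)_5: α=1, u≡2; β=1, v≡1 (mod 5); (2|5)=-1, (1|5)=+1; sign (−1)^0·-1^1·+1^1 = -1.
(a,b)_37: α=0, u≡21; β=1, v≡34 (mod 37); (21|37)=+1, (34|37)=+1; sign (−1)^0·+1^1·+1^0 = +1.
(a,b)_∞: sgn(115)=+, sgn(-3145)=−, so +1.
(a,b)_2: α=0, β=-8; u≡3, v≡7 (mod 8); ε(u)ε(v)=1·1, αω(v)=0·0, βω(u)=-8·1; sum ≡ 1  ⇒  -1.
(a,b)_11: α=0, u≡3; β=-2, v≡3 (mod 11); (3|11)=+1, (3|11)=+1; sign (−1)^0·+1^-2·+1^0 = +1.
(a,b)_23: α=1, u≡21; β=0, v≡18 (mod 23); (21|23)=-1, (18|23)=+1; sign (−1)^0·-1^0·+1^1 = +1.
|Ram(115, -3145)| = 2, even; anisotropic at {2, 5}.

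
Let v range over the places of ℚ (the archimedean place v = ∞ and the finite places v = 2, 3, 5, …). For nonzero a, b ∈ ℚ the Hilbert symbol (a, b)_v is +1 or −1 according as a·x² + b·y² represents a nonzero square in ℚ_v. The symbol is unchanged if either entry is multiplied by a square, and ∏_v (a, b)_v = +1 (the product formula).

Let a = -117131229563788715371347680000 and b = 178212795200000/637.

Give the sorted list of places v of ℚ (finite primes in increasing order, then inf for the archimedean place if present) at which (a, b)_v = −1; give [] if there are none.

(a, b) ≡ (-349163, 14479789610) mod (ℚ^×)²; places V = {2, 5, 7, 11, 13, 17, 19, 23, 29, 47, ∞}.
(a,b)_11: α=2, u≡10; β=1, v≡2 (mod 11); (10|11)=-1, (2|11)=-1; sign (−1)^0·-1^1·-1^2 = -1.
(a,b)_5: α=4, u≡2; β=5, v≡2 (mod 5); (2|5)=-1, (2|5)=-1; sign (−1)^0·-1^5·-1^4 = -1.
(a,b)_47: α=3, u≡41; β=1, v≡17 (mod 47); (41|47)=-1, (17|47)=+1; sign (−1)^1·-1^1·+1^3 = +1.
(a,b)_∞: sgn(-349163)=−, sgn(14479789610)=+, so +1.
(a,b)_29: α=2, u≡27; β=1, v≡10 (mod 29); (27|29)=-1, (10|29)=-1; sign (−1)^0·-1^1·-1^2 = -1.
(a,b)_17: α=3, u≡6; β=1, v≡9 (mod 17); (6|17)=-1, (9|17)=+1; sign (−1)^0·-1^1·+1^3 = -1.
(a,b)_2: α=8, β=9; u≡5, v≡5 (mod 8); ε(u)ε(v)=0·0, αω(v)=8·1, βω(u)=9·1; sum ≡ 1  ⇒  -1.
(a,b)_13: α=2, u≡1; β=-1, v≡8 (mod 13); (1|13)=+1, (8|13)=-1; sign (−1)^0·+1^-1·-1^2 = +1.
(a,b)_7: α=0, u≡2; β=-2, v≡6 (mod 7); (2|7)=+1, (6|7)=-1; sign (−1)^0·+1^-2·-1^0 = +1.
(a,b)_23: α=3, u≡10; β=1, v≡12 (mod 23); (10|23)=-1, (12|23)=+1; sign (−1)^1·-1^1·+1^3 = +1.
(a,b)_19: α=3, u≡15; β=1, v≡3 (mod 19); (15|19)=-1, (3|19)=-1; sign (−1)^1·-1^1·-1^3 = -1.
|Ram(-349163, 14479789610)| = 6, even; anisotropic at {2, 5, 11, 17, 19, 29}.

[2, 5, 11, 17, 19, 29]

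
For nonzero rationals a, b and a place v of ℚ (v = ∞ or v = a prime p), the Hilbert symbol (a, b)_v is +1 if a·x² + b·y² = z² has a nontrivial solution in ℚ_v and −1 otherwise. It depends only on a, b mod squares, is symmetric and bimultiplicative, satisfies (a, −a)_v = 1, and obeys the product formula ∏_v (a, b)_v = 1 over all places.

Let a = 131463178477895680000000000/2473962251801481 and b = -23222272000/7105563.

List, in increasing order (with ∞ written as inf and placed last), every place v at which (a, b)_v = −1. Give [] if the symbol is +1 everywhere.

[2, 5]

(a, b) ≡ (667, -170085) mod (ℚ^×)²; places V = {2, 3, 5, 7, 13, 17, 19, 23, 29, ∞}.
(a,b)_23: α=3, u≡4; β=1, v≡10 (mod 23); (4|23)=+1, (10|23)=-1; sign (−1)^1·+1^1·-1^3 = +1.
(a,b)_∞: sgn(667)=+, sgn(-170085)=−, so +1.
(a,b)_3: α=-18, u≡1; β=-9, v≡2 (mod 3); (1|3)=+1, (2|3)=-1; sign (−1)^0·+1^-9·-1^-18 = +1.
(a,b)_13: α=2, u≡10; β=0, v≡6 (mod 13); (10|13)=+1, (6|13)=-1; sign (−1)^0·+1^0·-1^2 = +1.
(a,b)_5: α=10, u≡2; β=3, v≡3 (mod 5); (2|5)=-1, (3|5)=-1; sign (−1)^0·-1^3·-1^10 = -1.
(a,b)_19: α=-4, u≡18; β=-2, v≡2 (mod 19); (18|19)=-1, (2|19)=-1; sign (−1)^0·-1^-2·-1^-4 = +1.
(a,b)_17: α=0, u≡15; β=1, v≡9 (mod 17); (15|17)=+1, (9|17)=+1; sign (−1)^0·+1^1·+1^0 = +1.
(a,b)_29: α=3, u≡22; β=1, v≡25 (mod 29); (22|29)=+1, (25|29)=+1; sign (−1)^0·+1^1·+1^3 = +1.
(a,b)_7: α=-2, u≡2; β=0, v≡1 (mod 7); (2|7)=+1, (1|7)=+1; sign (−1)^0·+1^0·+1^-2 = +1.
(a,b)_2: α=28, β=14; u≡3, v≡3 (mod 8); ε(u)ε(v)=1·1, αω(v)=28·1, βω(u)=14·1; sum ≡ 1  ⇒  -1.
|Ram(667, -170085)| = 2, even; anisotropic at {2, 5}.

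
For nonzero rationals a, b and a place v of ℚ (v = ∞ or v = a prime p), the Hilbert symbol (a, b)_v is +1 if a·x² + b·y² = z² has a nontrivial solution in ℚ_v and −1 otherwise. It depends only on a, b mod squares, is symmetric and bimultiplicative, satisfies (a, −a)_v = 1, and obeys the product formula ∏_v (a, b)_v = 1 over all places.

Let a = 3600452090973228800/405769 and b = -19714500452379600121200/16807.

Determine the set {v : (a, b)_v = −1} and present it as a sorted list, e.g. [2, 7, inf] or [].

[2, 3, 19, 29]

(a, b) ≡ (1247, -909321) mod (ℚ^×)²; places V = {2, 3, 5, 7, 13, 19, 23, 29, 43, 53, ∞}.
(a,b)_29: α=3, u≡15; β=4, v≡15 (mod 29); (15|29)=-1, (15|29)=-1; sign (−1)^0·-1^4·-1^3 = -1.
(a,b)_5: α=2, u≡3; β=2, v≡1 (mod 5); (3|5)=-1, (1|5)=+1; sign (−1)^0·-1^2·+1^2 = +1.
(a,b)_7: α=-4, u≡1; β=-5, v≡5 (mod 7); (1|7)=+1, (5|7)=-1; sign (−1)^0·+1^-5·-1^-4 = +1.
(a,b)_∞: sgn(1247)=+, sgn(-909321)=−, so +1.
(a,b)_23: α=2, u≡7; β=2, v≡22 (mod 23); (7|23)=-1, (22|23)=-1; sign (−1)^0·-1^2·-1^2 = +1.
(a,b)_3: α=0, u≡2; β=1, v≡1 (mod 3); (2|3)=-1, (1|3)=+1; sign (−1)^0·-1^1·+1^0 = -1.
(a,b)_19: α=2, u≡18; β=3, v≡13 (mod 19); (18|19)=-1, (13|19)=-1; sign (−1)^0·-1^3·-1^2 = -1.
(a,b)_53: α=2, u≡40; β=3, v≡40 (mod 53); (40|53)=+1, (40|53)=+1; sign (−1)^0·+1^3·+1^2 = +1.
(a,b)_2: α=8, β=4; u≡7, v≡7 (mod 8); ε(u)ε(v)=1·1, αω(v)=8·0, βω(u)=4·0; sum ≡ 1  ⇒  -1.
(a,b)_43: α=1, u≡34; β=1, v≡21 (mod 43); (34|43)=-1, (21|43)=+1; sign (−1)^1·-1^1·+1^1 = +1.
(a,b)_13: α=-2, u≡4; β=0, v≡12 (mod 13); (4|13)=+1, (12|13)=+1; sign (−1)^0·+1^0·+1^-2 = +1.
(1247, -909321 / ℚ) ramifies at {2, 3, 19, 29}: a division algebra.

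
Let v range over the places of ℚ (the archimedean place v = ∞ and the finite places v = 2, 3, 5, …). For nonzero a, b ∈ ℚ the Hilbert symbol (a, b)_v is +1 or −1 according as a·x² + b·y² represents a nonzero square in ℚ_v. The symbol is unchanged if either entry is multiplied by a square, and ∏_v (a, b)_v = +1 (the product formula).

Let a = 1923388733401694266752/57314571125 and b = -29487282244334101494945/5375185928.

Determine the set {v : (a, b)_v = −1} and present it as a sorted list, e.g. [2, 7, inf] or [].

Mod squares: a ≡ 368590, b ≡ -11890. Check v ∈ {∞, 2, 3, 5, 7, 11, 17, 19, 23, 29, 31, 41, 43}.
v=23: a=23^-2·(≡21), b=23^-4·(≡2) mod 23; (21|23)=-1, (2|23)=+1; (−1)^{-2·-4·11}·(-1)^-4·(+1)^-2 = +1.
v=3: a=3^8·(≡1), b=3^12·(≡2) mod 3; (1|3)=+1, (2|3)=-1; (−1)^{8·12·1}·(+1)^12·(-1)^8 = +1.
v=19: a=19^-2·(≡7), b=19^0·(≡11) mod 19; (7|19)=+1, (11|19)=+1; (−1)^{-2·0·9}·(+1)^0·(+1)^-2 = +1.
v=∞: 368590 > 0 and -11890 < 0  ⇒  (a,b)_∞ = +1.
v=5: a=5^-3·(≡3), b=5^1·(≡2) mod 5; (3|5)=-1, (2|5)=-1; (−1)^{-3·1·2}·(-1)^1·(-1)^-3 = +1.
v=43: a=43^2·(≡18), b=43^0·(≡1) mod 43; (18|43)=-1, (1|43)=+1; (−1)^{2·0·21}·(-1)^0·(+1)^2 = +1.
v=2: v_2(a)=7, v_2(b)=-3; units ≡ 7, 7 (mod 8); ε·ε+αω+βω = 1·1+7·0+-3·0 ≡ 1  ⇒  (a,b)_2 = -1.
v=11: a=11^2·(≡2), b=11^2·(≡5) mod 11; (2|11)=-1, (5|11)=+1; (−1)^{2·2·5}·(-1)^2·(+1)^2 = +1.
v=41: a=41^1·(≡27), b=41^1·(≡35) mod 41; (27|41)=-1, (35|41)=-1; (−1)^{1·1·20}·(-1)^1·(-1)^1 = +1.
v=29: a=29^1·(≡8), b=29^1·(≡22) mod 29; (8|29)=-1, (22|29)=+1; (−1)^{1·1·14}·(-1)^1·(+1)^1 = -1.
v=31: a=31^3·(≡27), b=31^4·(≡9) mod 31; (27|31)=-1, (9|31)=+1; (−1)^{3·4·15}·(-1)^4·(+1)^3 = +1.
v=7: a=7^-4·(≡6), b=7^-4·(≡3) mod 7; (6|7)=-1, (3|7)=-1; (−1)^{-4·-4·3}·(-1)^-4·(-1)^-4 = +1.
v=17: a=17^2·(≡8), b=17^4·(≡3) mod 17; (8|17)=+1, (3|17)=-1; (−1)^{2·4·8}·(+1)^4·(-1)^2 = +1.
(368590, -11890 / ℚ) ramifies at {2, 29}: a division algebra.

[2, 29]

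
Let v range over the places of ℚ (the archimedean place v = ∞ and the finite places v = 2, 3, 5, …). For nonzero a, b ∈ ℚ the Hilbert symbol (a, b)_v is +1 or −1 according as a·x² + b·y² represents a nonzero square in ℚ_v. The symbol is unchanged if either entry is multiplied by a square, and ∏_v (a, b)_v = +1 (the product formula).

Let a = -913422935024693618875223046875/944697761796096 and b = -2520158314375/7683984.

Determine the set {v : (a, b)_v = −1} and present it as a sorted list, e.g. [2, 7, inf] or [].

[53, inf]

Mod squares: a ≡ -851, b ≡ -45103. Check v ∈ {∞, 2, 3, 5, 7, 11, 13, 23, 37, 53}.
v=13: a=13^6·(≡6), b=13^2·(≡7) mod 13; (6|13)=-1, (7|13)=-1; (−1)^{6·2·6}·(-1)^2·(-1)^6 = +1.
v=7: a=7^-4·(≡5), b=7^-2·(≡6) mod 7; (5|7)=-1, (6|7)=-1; (−1)^{-4·-2·3}·(-1)^-2·(-1)^-4 = +1.
v=53: a=53^2·(≡32), b=53^1·(≡19) mod 53; (32|53)=-1, (19|53)=-1; (−1)^{2·1·26}·(-1)^1·(-1)^2 = -1.
v=5: a=5^8·(≡4), b=5^4·(≡3) mod 5; (4|5)=+1, (3|5)=-1; (−1)^{8·4·2}·(+1)^4·(-1)^8 = +1.
v=11: a=11^-4·(≡7), b=11^-2·(≡2) mod 11; (7|11)=-1, (2|11)=-1; (−1)^{-4·-2·5}·(-1)^-2·(-1)^-4 = +1.
v=2: v_2(a)=-12, v_2(b)=-4; units ≡ 5, 1 (mod 8); ε·ε+αω+βω = 0·0+-12·0+-4·1 ≡ 0  ⇒  (a,b)_2 = +1.
v=23: a=23^7·(≡8), b=23^3·(≡14) mod 23; (8|23)=+1, (14|23)=-1; (−1)^{7·3·11}·(+1)^3·(-1)^7 = +1.
v=37: a=37^3·(≡29), b=37^1·(≡29) mod 37; (29|37)=-1, (29|37)=-1; (−1)^{3·1·18}·(-1)^1·(-1)^3 = +1.
v=3: a=3^-8·(≡1), b=3^-4·(≡2) mod 3; (1|3)=+1, (2|3)=-1; (−1)^{-8·-4·1}·(+1)^-4·(-1)^-8 = +1.
v=∞: -851 < 0 and -45103 < 0  ⇒  (a,b)_∞ = -1.
(-851, -45103 / ℚ) ramifies at {53, ∞}: a division algebra.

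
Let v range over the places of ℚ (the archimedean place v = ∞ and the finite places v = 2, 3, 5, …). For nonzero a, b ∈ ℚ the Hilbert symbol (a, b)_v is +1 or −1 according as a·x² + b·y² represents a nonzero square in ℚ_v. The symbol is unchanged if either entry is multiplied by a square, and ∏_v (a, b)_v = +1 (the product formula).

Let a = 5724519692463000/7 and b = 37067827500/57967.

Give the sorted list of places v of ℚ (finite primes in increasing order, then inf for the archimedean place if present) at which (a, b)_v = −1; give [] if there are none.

[2, 5, 7, 11]

Mod squares: a ≡ 10010, b ≡ 77. Check v ∈ {∞, 2, 3, 5, 7, 11, 13, 43, 47}.
v=5: a=5^3·(≡2), b=5^4·(≡2) mod 5; (2|5)=-1, (2|5)=-1; (−1)^{3·4·2}·(-1)^4·(-1)^3 = -1.
v=7: a=7^-1·(≡2), b=7^-3·(≡4) mod 7; (2|7)=+1, (4|7)=+1; (−1)^{-1·-3·3}·(+1)^-3·(+1)^-1 = -1.
v=13: a=13^1·(≡12), b=13^-2·(≡3) mod 13; (12|13)=+1, (3|13)=+1; (−1)^{1·-2·6}·(+1)^-2·(+1)^1 = +1.
v=3: a=3^4·(≡2), b=3^6·(≡2) mod 3; (2|3)=-1, (2|3)=-1; (−1)^{4·6·1}·(-1)^6·(-1)^4 = +1.
v=43: a=43^2·(≡19), b=43^2·(≡42) mod 43; (19|43)=-1, (42|43)=-1; (−1)^{2·2·21}·(-1)^2·(-1)^2 = +1.
v=11: a=11^3·(≡7), b=11^1·(≡8) mod 11; (7|11)=-1, (8|11)=-1; (−1)^{3·1·5}·(-1)^1·(-1)^3 = -1.
v=2: v_2(a)=3, v_2(b)=2; units ≡ 5, 5 (mod 8); ε·ε+αω+βω = 0·0+3·1+2·1 ≡ 1  ⇒  (a,b)_2 = -1.
v=∞: 10010 > 0 and 77 > 0  ⇒  (a,b)_∞ = +1.
v=47: a=47^2·(≡22), b=47^0·(≡26) mod 47; (22|47)=-1, (26|47)=-1; (−1)^{2·0·23}·(-1)^0·(-1)^2 = +1.
|Ram(10010, 77)| = 4, even; anisotropic at {2, 5, 7, 11}.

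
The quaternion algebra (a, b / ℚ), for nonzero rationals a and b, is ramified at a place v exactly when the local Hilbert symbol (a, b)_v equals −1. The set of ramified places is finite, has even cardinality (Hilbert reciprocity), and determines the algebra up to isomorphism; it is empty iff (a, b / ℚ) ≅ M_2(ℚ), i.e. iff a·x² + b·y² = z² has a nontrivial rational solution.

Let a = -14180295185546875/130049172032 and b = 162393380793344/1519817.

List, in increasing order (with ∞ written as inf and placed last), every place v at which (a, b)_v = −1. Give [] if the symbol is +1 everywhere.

[17, 43]

(a, b) ≡ (-272459, 1065067) mod (ℚ^×)²; places V = {2, 5, 7, 11, 13, 17, 23, 29, 31, 37, 43, 47, ∞}.
(a,b)_37: α=0, u≡21; β=2, v≡24 (mod 37); (21|37)=+1, (24|37)=-1; sign (−1)^0·+1^2·-1^0 = +1.
(a,b)_13: α=-2, u≡5; β=-2, v≡9 (mod 13); (5|13)=-1, (9|13)=+1; sign (−1)^0·-1^-2·+1^-2 = +1.
(a,b)_11: α=1, u≡3; β=0, v≡4 (mod 11); (3|11)=+1, (4|11)=+1; sign (−1)^0·+1^0·+1^1 = +1.
(a,b)_47: α=1, u≡39; β=1, v≡24 (mod 47); (39|47)=-1, (24|47)=+1; sign (−1)^1·-1^1·+1^1 = +1.
(a,b)_43: α=2, u≡33; β=3, v≡6 (mod 43); (33|43)=-1, (6|43)=+1; sign (−1)^0·-1^3·+1^2 = -1.
(a,b)_31: α=1, u≡29; β=1, v≡1 (mod 31); (29|31)=-1, (1|31)=+1; sign (−1)^1·-1^1·+1^1 = +1.
(a,b)_2: α=-6, β=10; u≡5, v≡3 (mod 8); ε(u)ε(v)=0·1, αω(v)=-6·1, βω(u)=10·1; sum ≡ 0  ⇒  +1.
(a,b)_7: α=2, u≡2; β=0, v≡3 (mod 7); (2|7)=+1, (3|7)=-1; sign (−1)^0·+1^0·-1^2 = +1.
(a,b)_17: α=-1, u≡16; β=-1, v≡7 (mod 17); (16|17)=+1, (7|17)=-1; sign (−1)^0·+1^-1·-1^-1 = -1.
(a,b)_5: α=10, u≡4; β=0, v≡2 (mod 5); (4|5)=+1, (2|5)=-1; sign (−1)^0·+1^0·-1^10 = +1.
(a,b)_29: α=-4, u≡6; β=0, v≡22 (mod 29); (6|29)=+1, (22|29)=+1; sign (−1)^0·+1^0·+1^-4 = +1.
(a,b)_∞: sgn(-272459)=−, sgn(1065067)=+, so +1.
(a,b)_23: α=0, u≡11; β=-2, v≡4 (mod 23); (11|23)=-1, (4|23)=+1; sign (−1)^0·-1^-2·+1^0 = +1.
|Ram(-272459, 1065067)| = 2, even; anisotropic at {17, 43}.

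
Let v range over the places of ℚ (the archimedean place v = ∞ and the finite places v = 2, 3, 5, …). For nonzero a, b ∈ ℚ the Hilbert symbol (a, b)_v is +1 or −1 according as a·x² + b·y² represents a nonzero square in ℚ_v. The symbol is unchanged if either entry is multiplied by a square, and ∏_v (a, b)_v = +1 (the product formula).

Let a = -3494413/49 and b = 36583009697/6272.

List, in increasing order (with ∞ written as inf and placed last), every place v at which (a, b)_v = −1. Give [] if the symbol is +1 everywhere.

[2, 31]

(a, b) ≡ (-20677, 1426) mod (ℚ^×)²; places V = {2, 7, 13, 19, 23, 29, 31, ∞}.
(a,b)_∞: sgn(-20677)=−, sgn(1426)=+, so +1.
(a,b)_29: α=1, u≡26; β=2, v≡25 (mod 29); (26|29)=-1, (25|29)=+1; sign (−1)^0·-1^2·+1^1 = +1.
(a,b)_23: α=1, u≡10; β=1, v≡4 (mod 23); (10|23)=-1, (4|23)=+1; sign (−1)^1·-1^1·+1^1 = +1.
(a,b)_19: α=0, u≡13; β=2, v≡7 (mod 19); (13|19)=-1, (7|19)=+1; sign (−1)^0·-1^2·+1^0 = +1.
(a,b)_7: α=-2, u≡1; β=-2, v≡5 (mod 7); (1|7)=+1, (5|7)=-1; sign (−1)^0·+1^-2·-1^-2 = +1.
(a,b)_2: α=0, β=-7; u≡3, v≡1 (mod 8); ε(u)ε(v)=1·0, αω(v)=0·0, βω(u)=-7·1; sum ≡ 1  ⇒  -1.
(a,b)_31: α=1, u≡22; β=1, v≡3 (mod 31); (22|31)=-1, (3|31)=-1; sign (−1)^1·-1^1·-1^1 = -1.
(a,b)_13: α=2, u≡11; β=2, v≡9 (mod 13); (11|13)=-1, (9|13)=+1; sign (−1)^0·-1^2·+1^2 = +1.
Ram(-20677, 1426) = {2, 31}; no ℚ_2-point on the conic.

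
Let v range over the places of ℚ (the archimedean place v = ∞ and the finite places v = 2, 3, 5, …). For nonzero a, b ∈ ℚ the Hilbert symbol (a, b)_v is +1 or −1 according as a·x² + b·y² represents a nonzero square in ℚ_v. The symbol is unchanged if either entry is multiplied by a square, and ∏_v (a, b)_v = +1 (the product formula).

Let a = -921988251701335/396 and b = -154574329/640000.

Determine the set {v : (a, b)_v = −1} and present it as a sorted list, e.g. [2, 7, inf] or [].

[2, 13, 17, inf]

Mod squares: a ≡ -17765, b ≡ -1729. Check v ∈ {∞, 2, 3, 5, 7, 11, 13, 17, 19, 23}.
v=13: a=13^2·(≡11), b=13^3·(≡9) mod 13; (11|13)=-1, (9|13)=+1; (−1)^{2·3·6}·(-1)^3·(+1)^2 = -1.
v=3: a=3^-2·(≡1), b=3^0·(≡2) mod 3; (1|3)=+1, (2|3)=-1; (−1)^{-2·0·1}·(+1)^0·(-1)^-2 = +1.
v=17: a=17^1·(≡8), b=17^0·(≡7) mod 17; (8|17)=+1, (7|17)=-1; (−1)^{1·0·8}·(+1)^0·(-1)^1 = -1.
v=23: a=23^2·(≡20), b=23^2·(≡7) mod 23; (20|23)=-1, (7|23)=-1; (−1)^{2·2·11}·(-1)^2·(-1)^2 = +1.
v=∞: -17765 < 0 and -1729 < 0  ⇒  (a,b)_∞ = -1.
v=7: a=7^2·(≡4), b=7^1·(≡5) mod 7; (4|7)=+1, (5|7)=-1; (−1)^{2·1·3}·(+1)^1·(-1)^2 = +1.
v=5: a=5^1·(≡3), b=5^-4·(≡4) mod 5; (3|5)=-1, (4|5)=+1; (−1)^{1·-4·2}·(-1)^-4·(+1)^1 = +1.
v=11: a=11^-1·(≡2), b=11^0·(≡4) mod 11; (2|11)=-1, (4|11)=+1; (−1)^{-1·0·5}·(-1)^0·(+1)^-1 = +1.
v=19: a=19^5·(≡8), b=19^1·(≡6) mod 19; (8|19)=-1, (6|19)=+1; (−1)^{5·1·9}·(-1)^1·(+1)^5 = +1.
v=2: v_2(a)=-2, v_2(b)=-10; units ≡ 3, 7 (mod 8); ε·ε+αω+βω = 1·1+-2·0+-10·1 ≡ 1  ⇒  (a,b)_2 = -1.
(-17765, -1729 / ℚ) ramifies at {2, 13, 17, ∞}: a division algebra.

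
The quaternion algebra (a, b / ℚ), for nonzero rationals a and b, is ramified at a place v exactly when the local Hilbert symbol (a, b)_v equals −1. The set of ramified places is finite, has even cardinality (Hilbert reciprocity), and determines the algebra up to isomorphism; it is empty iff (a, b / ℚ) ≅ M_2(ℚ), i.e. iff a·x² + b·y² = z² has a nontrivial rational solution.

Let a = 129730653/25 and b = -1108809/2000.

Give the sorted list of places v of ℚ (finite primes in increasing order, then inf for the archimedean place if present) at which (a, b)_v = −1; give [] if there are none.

[5, 13]

Mod squares: a ≡ 13, b ≡ -5. Check v ∈ {∞, 2, 3, 5, 13}.
v=3: a=3^10·(≡1), b=3^8·(≡1) mod 3; (1|3)=+1, (1|3)=+1; (−1)^{10·8·1}·(+1)^8·(+1)^10 = +1.
v=13: a=13^3·(≡10), b=13^2·(≡11) mod 13; (10|13)=+1, (11|13)=-1; (−1)^{3·2·6}·(+1)^2·(-1)^3 = -1.
v=5: a=5^-2·(≡3), b=5^-3·(≡1) mod 5; (3|5)=-1, (1|5)=+1; (−1)^{-2·-3·2}·(-1)^-3·(+1)^-2 = -1.
v=∞: 13 > 0 and -5 < 0  ⇒  (a,b)_∞ = +1.
v=2: v_2(a)=0, v_2(b)=-4; units ≡ 5, 3 (mod 8); ε·ε+αω+βω = 0·1+0·1+-4·1 ≡ 0  ⇒  (a,b)_2 = +1.
Ram(13, -5) = {5, 13}; no ℚ_5-point on the conic.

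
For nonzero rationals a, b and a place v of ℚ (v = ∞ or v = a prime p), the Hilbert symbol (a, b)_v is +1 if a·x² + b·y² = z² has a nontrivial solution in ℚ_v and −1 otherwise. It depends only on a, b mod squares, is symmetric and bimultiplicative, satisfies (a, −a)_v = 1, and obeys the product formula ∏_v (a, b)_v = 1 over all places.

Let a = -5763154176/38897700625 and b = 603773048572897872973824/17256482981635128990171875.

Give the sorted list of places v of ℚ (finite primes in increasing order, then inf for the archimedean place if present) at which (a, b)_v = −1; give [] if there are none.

[2, 41]

Mod squares: a ≡ -41, b ≡ 11. Check v ∈ {∞, 2, 3, 5, 7, 11, 13, 19, 23, 41}.
v=41: a=41^1·(≡16), b=41^4·(≡28) mod 41; (16|41)=+1, (28|41)=-1; (−1)^{1·4·20}·(+1)^4·(-1)^1 = -1.
v=7: a=7^-6·(≡4), b=7^-14·(≡4) mod 7; (4|7)=+1, (4|7)=+1; (−1)^{-6·-14·3}·(+1)^-14·(+1)^-6 = +1.
v=3: a=3^2·(≡1), b=3^8·(≡2) mod 3; (1|3)=+1, (2|3)=-1; (−1)^{2·8·1}·(+1)^8·(-1)^2 = +1.
v=∞: -41 < 0 and 11 > 0  ⇒  (a,b)_∞ = +1.
v=13: a=13^2·(≡11), b=13^2·(≡11) mod 13; (11|13)=-1, (11|13)=-1; (−1)^{2·2·6}·(-1)^2·(-1)^2 = +1.
v=5: a=5^-4·(≡4), b=5^-6·(≡4) mod 5; (4|5)=+1, (4|5)=+1; (−1)^{-4·-6·2}·(+1)^-6·(+1)^-4 = +1.
v=2: v_2(a)=8, v_2(b)=12; units ≡ 7, 3 (mod 8); ε·ε+αω+βω = 1·1+8·1+12·0 ≡ 1  ⇒  (a,b)_2 = -1.
v=23: a=23^-2·(≡22), b=23^-6·(≡19) mod 23; (22|23)=-1, (19|23)=-1; (−1)^{-2·-6·11}·(-1)^-6·(-1)^-2 = +1.
v=19: a=19^2·(≡5), b=19^6·(≡17) mod 19; (5|19)=+1, (17|19)=+1; (−1)^{2·6·9}·(+1)^6·(+1)^2 = +1.
v=11: a=11^0·(≡4), b=11^-1·(≡9) mod 11; (4|11)=+1, (9|11)=+1; (−1)^{0·-1·5}·(+1)^-1·(+1)^0 = +1.
(-41, 11 / ℚ) ramifies at {2, 41}: a division algebra.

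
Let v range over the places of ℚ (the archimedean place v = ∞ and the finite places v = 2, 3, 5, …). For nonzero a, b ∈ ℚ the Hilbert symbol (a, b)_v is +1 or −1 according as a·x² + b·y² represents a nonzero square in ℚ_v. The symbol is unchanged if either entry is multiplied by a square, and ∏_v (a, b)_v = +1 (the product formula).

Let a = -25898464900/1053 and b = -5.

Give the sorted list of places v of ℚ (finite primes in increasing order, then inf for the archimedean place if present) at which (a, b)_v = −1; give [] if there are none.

[2, 5, 13, inf]

(a, b) ≡ (-13, -5) mod (ℚ^×)²; places V = {2, 3, 5, 7, 11, 13, 19, ∞}.
(a,b)_2: α=2, β=0; u≡3, v≡3 (mod 8); ε(u)ε(v)=1·1, αω(v)=2·1, βω(u)=0·1; sum ≡ 1  ⇒  -1.
(a,b)_∞: sgn(-13)=−, sgn(-5)=−, so -1.
(a,b)_3: α=-4, u≡2; β=0, v≡1 (mod 3); (2|3)=-1, (1|3)=+1; sign (−1)^0·-1^0·+1^-4 = +1.
(a,b)_13: α=-1, u≡10; β=0, v≡8 (mod 13); (10|13)=+1, (8|13)=-1; sign (−1)^0·+1^0·-1^-1 = -1.
(a,b)_19: α=2, u≡17; β=0, v≡14 (mod 19); (17|19)=+1, (14|19)=-1; sign (−1)^0·+1^0·-1^2 = +1.
(a,b)_7: α=2, u≡1; β=0, v≡2 (mod 7); (1|7)=+1, (2|7)=+1; sign (−1)^0·+1^0·+1^2 = +1.
(a,b)_11: α=4, u≡4; β=0, v≡6 (mod 11); (4|11)=+1, (6|11)=-1; sign (−1)^0·+1^0·-1^4 = +1.
(a,b)_5: α=2, u≡3; β=1, v≡4 (mod 5); (3|5)=-1, (4|5)=+1; sign (−1)^0·-1^1·+1^2 = -1.
Ram(-13, -5) = {2, 5, 13, ∞}; no ℚ_2-point on the conic.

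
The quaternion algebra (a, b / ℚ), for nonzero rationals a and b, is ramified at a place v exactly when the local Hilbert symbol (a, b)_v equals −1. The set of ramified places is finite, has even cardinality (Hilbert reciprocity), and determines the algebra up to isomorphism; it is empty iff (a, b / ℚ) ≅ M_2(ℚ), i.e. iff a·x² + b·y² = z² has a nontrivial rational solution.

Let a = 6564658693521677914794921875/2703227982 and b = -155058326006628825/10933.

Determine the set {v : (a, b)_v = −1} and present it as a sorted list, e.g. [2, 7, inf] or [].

Mod squares: a ≡ 858, b ≡ -67821. Check v ∈ {∞, 2, 3, 5, 7, 11, 13, 19, 29, 37, 47}.
v=11: a=11^3·(≡4), b=11^2·(≡3) mod 11; (4|11)=+1, (3|11)=+1; (−1)^{3·2·5}·(+1)^2·(+1)^3 = +1.
v=∞: 858 > 0 and -67821 < 0  ⇒  (a,b)_∞ = +1.
v=47: a=47^6·(≡9), b=47^3·(≡14) mod 47; (9|47)=+1, (14|47)=+1; (−1)^{6·3·23}·(+1)^3·(+1)^6 = +1.
v=7: a=7^-2·(≡2), b=7^0·(≡4) mod 7; (2|7)=+1, (4|7)=+1; (−1)^{-2·0·3}·(+1)^0·(+1)^-2 = +1.
v=13: a=13^-1·(≡1), b=13^-1·(≡10) mod 13; (1|13)=+1, (10|13)=+1; (−1)^{-1·-1·6}·(+1)^-1·(+1)^-1 = +1.
v=19: a=19^0·(≡12), b=19^2·(≡9) mod 19; (12|19)=-1, (9|19)=+1; (−1)^{0·2·9}·(-1)^2·(+1)^0 = +1.
v=29: a=29^-4·(≡3), b=29^-2·(≡11) mod 29; (3|29)=-1, (11|29)=-1; (−1)^{-4·-2·14}·(-1)^-2·(-1)^-4 = +1.
v=5: a=5^12·(≡2), b=5^2·(≡4) mod 5; (2|5)=-1, (4|5)=+1; (−1)^{12·2·2}·(-1)^2·(+1)^12 = +1.
v=3: a=3^-1·(≡1), b=3^3·(≡1) mod 3; (1|3)=+1, (1|3)=+1; (−1)^{-1·3·1}·(+1)^3·(+1)^-1 = -1.
v=37: a=37^4·(≡1), b=37^3·(≡8) mod 37; (1|37)=+1, (8|37)=-1; (−1)^{4·3·18}·(+1)^3·(-1)^4 = +1.
v=2: v_2(a)=-1, v_2(b)=0; units ≡ 5, 3 (mod 8); ε·ε+αω+βω = 0·1+-1·1+0·1 ≡ 1  ⇒  (a,b)_2 = -1.
|Ram(858, -67821)| = 2, even; anisotropic at {2, 3}.

[2, 3]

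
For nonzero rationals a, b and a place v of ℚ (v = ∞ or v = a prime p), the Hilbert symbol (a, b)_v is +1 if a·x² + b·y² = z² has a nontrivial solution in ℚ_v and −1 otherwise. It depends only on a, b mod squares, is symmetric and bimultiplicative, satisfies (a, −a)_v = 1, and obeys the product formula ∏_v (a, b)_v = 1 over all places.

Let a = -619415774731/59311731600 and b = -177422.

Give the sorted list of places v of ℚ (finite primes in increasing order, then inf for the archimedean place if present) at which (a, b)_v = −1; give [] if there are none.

[2, 19, 29, inf]

(a, b) ≡ (-19, -177422) mod (ℚ^×)²; places V = {2, 3, 5, 7, 11, 13, 17, 19, 23, 29, 41, 43, ∞}.
(a,b)_3: α=-6, u≡2; β=0, v≡1 (mod 3); (2|3)=-1, (1|3)=+1; sign (−1)^0·-1^0·+1^-6 = +1.
(a,b)_43: α=2, u≡16; β=0, v≡39 (mod 43); (16|43)=+1, (39|43)=-1; sign (−1)^0·+1^0·-1^2 = +1.
(a,b)_41: α=-2, u≡30; β=0, v≡26 (mod 41); (30|41)=-1, (26|41)=-1; sign (−1)^0·-1^0·-1^-2 = +1.
(a,b)_17: α=2, u≡9; β=0, v≡7 (mod 17); (9|17)=+1, (7|17)=-1; sign (−1)^0·+1^0·-1^2 = +1.
(a,b)_23: α=0, u≡4; β=1, v≡14 (mod 23); (4|23)=+1, (14|23)=-1; sign (−1)^0·+1^1·-1^0 = +1.
(a,b)_11: α=-2, u≡3; β=0, v≡8 (mod 11); (3|11)=+1, (8|11)=-1; sign (−1)^0·+1^0·-1^-2 = +1.
(a,b)_29: α=0, u≡8; β=1, v≡1 (mod 29); (8|29)=-1, (1|29)=+1; sign (−1)^0·-1^1·+1^0 = -1.
(a,b)_13: α=2, u≡8; β=0, v≡2 (mod 13); (8|13)=-1, (2|13)=-1; sign (−1)^0·-1^0·-1^2 = +1.
(a,b)_7: α=0, u≡1; β=1, v≡1 (mod 7); (1|7)=+1, (1|7)=+1; sign (−1)^0·+1^1·+1^0 = +1.
(a,b)_19: α=3, u≡12; β=1, v≡10 (mod 19); (12|19)=-1, (10|19)=-1; sign (−1)^1·-1^1·-1^3 = -1.
(a,b)_5: α=-2, u≡1; β=0, v≡3 (mod 5); (1|5)=+1, (3|5)=-1; sign (−1)^0·+1^0·-1^-2 = +1.
(a,b)_∞: sgn(-19)=−, sgn(-177422)=−, so -1.
(a,b)_2: α=-4, β=1; u≡5, v≡1 (mod 8); ε(u)ε(v)=0·0, αω(v)=-4·0, βω(u)=1·1; sum ≡ 1  ⇒  -1.
Ram(-19, -177422) = {2, 19, 29, ∞}; no ℚ_2-point on the conic.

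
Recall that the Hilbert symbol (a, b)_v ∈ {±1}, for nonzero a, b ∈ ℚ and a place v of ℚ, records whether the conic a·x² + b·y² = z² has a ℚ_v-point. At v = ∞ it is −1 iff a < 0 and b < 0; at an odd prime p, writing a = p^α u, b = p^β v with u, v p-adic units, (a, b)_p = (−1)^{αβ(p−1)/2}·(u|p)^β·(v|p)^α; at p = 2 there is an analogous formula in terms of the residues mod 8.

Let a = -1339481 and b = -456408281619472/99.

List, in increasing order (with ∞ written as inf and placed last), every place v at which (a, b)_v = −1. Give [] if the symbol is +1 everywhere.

[17, 29, 41, inf]

Mod squares: a ≡ -1339481, b ≡ -170027. Check v ∈ {∞, 2, 3, 7, 11, 13, 17, 19, 29, 41}.
v=13: a=13^1·(≡1), b=13^1·(≡10) mod 13; (1|13)=+1, (10|13)=+1; (−1)^{1·1·6}·(+1)^1·(+1)^1 = +1.
v=17: a=17^1·(≡2), b=17^2·(≡3) mod 17; (2|17)=+1, (3|17)=-1; (−1)^{1·2·8}·(+1)^2·(-1)^1 = -1.
v=∞: -1339481 < 0 and -170027 < 0  ⇒  (a,b)_∞ = -1.
v=3: a=3^0·(≡1), b=3^-2·(≡1) mod 3; (1|3)=+1, (1|3)=+1; (−1)^{0·-2·1}·(+1)^-2·(+1)^0 = +1.
v=19: a=19^1·(≡10), b=19^4·(≡7) mod 19; (10|19)=-1, (7|19)=+1; (−1)^{1·4·9}·(-1)^4·(+1)^1 = +1.
v=29: a=29^1·(≡8), b=29^1·(≡22) mod 29; (8|29)=-1, (22|29)=+1; (−1)^{1·1·14}·(-1)^1·(+1)^1 = -1.
v=41: a=41^0·(≡30), b=41^1·(≡22) mod 41; (30|41)=-1, (22|41)=-1; (−1)^{0·1·20}·(-1)^1·(-1)^0 = -1.
v=11: a=11^1·(≡10), b=11^-1·(≡3) mod 11; (10|11)=-1, (3|11)=+1; (−1)^{1·-1·5}·(-1)^-1·(+1)^1 = +1.
v=7: a=7^0·(≡4), b=7^2·(≡6) mod 7; (4|7)=+1, (6|7)=-1; (−1)^{0·2·3}·(+1)^2·(-1)^0 = +1.
v=2: v_2(a)=0, v_2(b)=4; units ≡ 7, 5 (mod 8); ε·ε+αω+βω = 1·0+0·1+4·0 ≡ 0  ⇒  (a,b)_2 = +1.
(-1339481, -170027 / ℚ) ramifies at {17, 29, 41, ∞}: a division algebra.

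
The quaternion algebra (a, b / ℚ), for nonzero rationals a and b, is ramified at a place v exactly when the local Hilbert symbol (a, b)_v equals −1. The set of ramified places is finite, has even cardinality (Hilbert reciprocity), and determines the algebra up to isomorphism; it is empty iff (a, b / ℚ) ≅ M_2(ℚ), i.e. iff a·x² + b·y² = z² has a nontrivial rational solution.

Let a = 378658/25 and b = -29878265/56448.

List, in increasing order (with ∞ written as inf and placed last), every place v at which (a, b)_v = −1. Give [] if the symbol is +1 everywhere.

[5, 7, 31, 37]

Mod squares: a ≡ 378658, b ≡ -206770. Check v ∈ {∞, 2, 3, 5, 7, 17, 23, 29, 31, 37, 43}.
v=3: a=3^0·(≡1), b=3^-2·(≡2) mod 3; (1|3)=+1, (2|3)=-1; (−1)^{0·-2·1}·(+1)^-2·(-1)^0 = +1.
v=7: a=7^1·(≡3), b=7^-2·(≡6) mod 7; (3|7)=-1, (6|7)=-1; (−1)^{1·-2·3}·(-1)^-2·(-1)^1 = -1.
v=23: a=23^0·(≡16), b=23^1·(≡9) mod 23; (16|23)=+1, (9|23)=+1; (−1)^{0·1·11}·(+1)^1·(+1)^0 = +1.
v=29: a=29^0·(≡6), b=29^1·(≡4) mod 29; (6|29)=+1, (4|29)=+1; (−1)^{0·1·14}·(+1)^1·(+1)^0 = +1.
v=∞: 378658 > 0 and -206770 < 0  ⇒  (a,b)_∞ = +1.
v=31: a=31^0·(≡27), b=31^1·(≡29) mod 31; (27|31)=-1, (29|31)=-1; (−1)^{0·1·15}·(-1)^1·(-1)^0 = -1.
v=43: a=43^1·(≡22), b=43^0·(≡21) mod 43; (22|43)=-1, (21|43)=+1; (−1)^{1·0·21}·(-1)^0·(+1)^1 = +1.
v=17: a=17^1·(≡9), b=17^2·(≡16) mod 17; (9|17)=+1, (16|17)=+1; (−1)^{1·2·8}·(+1)^2·(+1)^1 = +1.
v=2: v_2(a)=1, v_2(b)=-7; units ≡ 1, 7 (mod 8); ε·ε+αω+βω = 0·1+1·0+-7·0 ≡ 0  ⇒  (a,b)_2 = +1.
v=37: a=37^1·(≡29), b=37^0·(≡15) mod 37; (29|37)=-1, (15|37)=-1; (−1)^{1·0·18}·(-1)^0·(-1)^1 = -1.
v=5: a=5^-2·(≡3), b=5^1·(≡4) mod 5; (3|5)=-1, (4|5)=+1; (−1)^{-2·1·2}·(-1)^1·(+1)^-2 = -1.
|Ram(378658, -206770)| = 4, even; anisotropic at {5, 7, 31, 37}.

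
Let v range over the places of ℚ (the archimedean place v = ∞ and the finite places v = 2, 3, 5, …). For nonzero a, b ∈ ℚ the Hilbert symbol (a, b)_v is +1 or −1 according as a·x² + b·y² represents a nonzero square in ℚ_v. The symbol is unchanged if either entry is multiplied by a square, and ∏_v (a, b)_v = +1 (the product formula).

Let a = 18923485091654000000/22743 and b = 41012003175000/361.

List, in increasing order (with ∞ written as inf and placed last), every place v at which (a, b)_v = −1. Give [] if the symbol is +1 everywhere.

Mod squares: a ≡ 2618, b ≡ 6630. Check v ∈ {∞, 2, 3, 5, 7, 11, 13, 17, 19}.
v=7: a=7^-1·(≡3), b=7^0·(≡1) mod 7; (3|7)=-1, (1|7)=+1; (−1)^{-1·0·3}·(-1)^0·(+1)^-1 = +1.
v=2: v_2(a)=7, v_2(b)=3; units ≡ 5, 3 (mod 8); ε·ε+αω+βω = 0·1+7·1+3·1 ≡ 0  ⇒  (a,b)_2 = +1.
v=5: a=5^6·(≡2), b=5^5·(≡1) mod 5; (2|5)=-1, (1|5)=+1; (−1)^{6·5·2}·(-1)^5·(+1)^6 = -1.
v=19: a=19^-2·(≡13), b=19^-2·(≡14) mod 19; (13|19)=-1, (14|19)=-1; (−1)^{-2·-2·9}·(-1)^-2·(-1)^-2 = +1.
v=13: a=13^4·(≡7), b=13^3·(≡1) mod 13; (7|13)=-1, (1|13)=+1; (−1)^{4·3·6}·(-1)^3·(+1)^4 = -1.
v=3: a=3^-2·(≡2), b=3^1·(≡2) mod 3; (2|3)=-1, (2|3)=-1; (−1)^{-2·1·1}·(-1)^1·(-1)^-2 = -1.
v=11: a=11^7·(≡10), b=11^4·(≡7) mod 11; (10|11)=-1, (7|11)=-1; (−1)^{7·4·5}·(-1)^4·(-1)^7 = -1.
v=17: a=17^1·(≡16), b=17^1·(≡1) mod 17; (16|17)=+1, (1|17)=+1; (−1)^{1·1·8}·(+1)^1·(+1)^1 = +1.
v=∞: 2618 > 0 and 6630 > 0  ⇒  (a,b)_∞ = +1.
|Ram(2618, 6630)| = 4, even; anisotropic at {3, 5, 11, 13}.

[3, 5, 11, 13]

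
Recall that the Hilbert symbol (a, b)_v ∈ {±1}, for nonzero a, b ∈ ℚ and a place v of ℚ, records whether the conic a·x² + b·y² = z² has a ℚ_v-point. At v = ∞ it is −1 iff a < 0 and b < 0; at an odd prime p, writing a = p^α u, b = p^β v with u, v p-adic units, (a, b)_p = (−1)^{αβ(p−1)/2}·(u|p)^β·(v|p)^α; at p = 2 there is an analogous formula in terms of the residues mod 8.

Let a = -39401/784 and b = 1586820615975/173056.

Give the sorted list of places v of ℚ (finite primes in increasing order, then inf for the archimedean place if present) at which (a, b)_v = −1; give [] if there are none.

[2, 29]

(a, b) ≡ (-41, 7511) mod (ℚ^×)²; places V = {2, 3, 5, 7, 13, 17, 19, 29, 31, 37, 41, ∞}.
(a,b)_41: α=1, u≡21; β=0, v≡16 (mod 41); (21|41)=+1, (16|41)=+1; sign (−1)^0·+1^0·+1^1 = +1.
(a,b)_17: α=0, u≡11; β=2, v≡6 (mod 17); (11|17)=-1, (6|17)=-1; sign (−1)^0·-1^2·-1^0 = +1.
(a,b)_37: α=0, u≡27; β=1, v≡8 (mod 37); (27|37)=+1, (8|37)=-1; sign (−1)^0·+1^1·-1^0 = +1.
(a,b)_31: α=2, u≡23; β=0, v≡28 (mod 31); (23|31)=-1, (28|31)=+1; sign (−1)^0·-1^0·+1^2 = +1.
(a,b)_3: α=0, u≡1; β=4, v≡2 (mod 3); (1|3)=+1, (2|3)=-1; sign (−1)^0·+1^4·-1^0 = +1.
(a,b)_2: α=-4, β=-10; u≡7, v≡7 (mod 8); ε(u)ε(v)=1·1, αω(v)=-4·0, βω(u)=-10·0; sum ≡ 1  ⇒  -1.
(a,b)_5: α=0, u≡1; β=2, v≡4 (mod 5); (1|5)=+1, (4|5)=+1; sign (−1)^0·+1^2·+1^0 = +1.
(a,b)_19: α=0, u≡1; β=2, v≡9 (mod 19); (1|19)=+1, (9|19)=+1; sign (−1)^0·+1^2·+1^0 = +1.
(a,b)_29: α=0, u≡10; β=1, v≡19 (mod 29); (10|29)=-1, (19|29)=-1; sign (−1)^0·-1^1·-1^0 = -1.
(a,b)_13: α=0, u≡7; β=-2, v≡1 (mod 13); (7|13)=-1, (1|13)=+1; sign (−1)^0·-1^-2·+1^0 = +1.
(a,b)_∞: sgn(-41)=−, sgn(7511)=+, so +1.
(a,b)_7: α=-2, u≡1; β=1, v≡2 (mod 7); (1|7)=+1, (2|7)=+1; sign (−1)^0·+1^1·+1^-2 = +1.
|Ram(-41, 7511)| = 2, even; anisotropic at {2, 29}.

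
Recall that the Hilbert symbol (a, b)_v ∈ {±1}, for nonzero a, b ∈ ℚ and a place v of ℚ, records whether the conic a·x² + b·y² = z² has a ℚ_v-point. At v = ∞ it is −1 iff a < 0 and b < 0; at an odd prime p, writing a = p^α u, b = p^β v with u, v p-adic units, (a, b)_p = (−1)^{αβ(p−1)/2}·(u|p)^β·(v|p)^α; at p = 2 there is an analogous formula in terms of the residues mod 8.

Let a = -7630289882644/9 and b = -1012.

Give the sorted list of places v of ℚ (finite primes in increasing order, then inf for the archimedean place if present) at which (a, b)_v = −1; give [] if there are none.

[2, 11, 41, inf]

Mod squares: a ≡ -176341, b ≡ -253. Check v ∈ {∞, 2, 3, 11, 13, 17, 23, 41}.
v=13: a=13^2·(≡12), b=13^0·(≡2) mod 13; (12|13)=+1, (2|13)=-1; (−1)^{2·0·6}·(+1)^0·(-1)^2 = +1.
v=3: a=3^-2·(≡2), b=3^0·(≡2) mod 3; (2|3)=-1, (2|3)=-1; (−1)^{-2·0·1}·(-1)^0·(-1)^-2 = +1.
v=11: a=11^3·(≡10), b=11^1·(≡7) mod 11; (10|11)=-1, (7|11)=-1; (−1)^{3·1·5}·(-1)^1·(-1)^3 = -1.
v=17: a=17^1·(≡11), b=17^0·(≡8) mod 17; (11|17)=-1, (8|17)=+1; (−1)^{1·0·8}·(-1)^0·(+1)^1 = +1.
v=∞: -176341 < 0 and -253 < 0  ⇒  (a,b)_∞ = -1.
v=2: v_2(a)=2, v_2(b)=2; units ≡ 3, 3 (mod 8); ε·ε+αω+βω = 1·1+2·1+2·1 ≡ 1  ⇒  (a,b)_2 = -1.
v=23: a=23^3·(≡21), b=23^1·(≡2) mod 23; (21|23)=-1, (2|23)=+1; (−1)^{3·1·11}·(-1)^1·(+1)^3 = +1.
v=41: a=41^1·(≡21), b=41^0·(≡13) mod 41; (21|41)=+1, (13|41)=-1; (−1)^{1·0·20}·(+1)^0·(-1)^1 = -1.
|Ram(-176341, -253)| = 4, even; anisotropic at {2, 11, 41, ∞}.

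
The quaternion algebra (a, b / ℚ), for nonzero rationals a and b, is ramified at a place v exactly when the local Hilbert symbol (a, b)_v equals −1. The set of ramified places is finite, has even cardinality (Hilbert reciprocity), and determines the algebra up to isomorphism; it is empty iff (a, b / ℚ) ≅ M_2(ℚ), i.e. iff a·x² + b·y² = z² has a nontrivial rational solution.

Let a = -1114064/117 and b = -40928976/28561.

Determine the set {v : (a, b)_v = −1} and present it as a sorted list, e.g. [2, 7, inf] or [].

[2, inf]

Mod squares: a ≡ -377, b ≡ -29. Check v ∈ {∞, 2, 3, 7, 11, 13, 29}.
v=13: a=13^-1·(≡4), b=13^-4·(≡3) mod 13; (4|13)=+1, (3|13)=+1; (−1)^{-1·-4·6}·(+1)^-4·(+1)^-1 = +1.
v=11: a=11^0·(≡7), b=11^2·(≡1) mod 11; (7|11)=-1, (1|11)=+1; (−1)^{0·2·5}·(-1)^2·(+1)^0 = +1.
v=7: a=7^4·(≡1), b=7^0·(≡3) mod 7; (1|7)=+1, (3|7)=-1; (−1)^{4·0·3}·(+1)^0·(-1)^4 = +1.
v=29: a=29^1·(≡9), b=29^1·(≡22) mod 29; (9|29)=+1, (22|29)=+1; (−1)^{1·1·14}·(+1)^1·(+1)^1 = +1.
v=2: v_2(a)=4, v_2(b)=4; units ≡ 7, 3 (mod 8); ε·ε+αω+βω = 1·1+4·1+4·0 ≡ 1  ⇒  (a,b)_2 = -1.
v=3: a=3^-2·(≡1), b=3^6·(≡1) mod 3; (1|3)=+1, (1|3)=+1; (−1)^{-2·6·1}·(+1)^6·(+1)^-2 = +1.
v=∞: -377 < 0 and -29 < 0  ⇒  (a,b)_∞ = -1.
(-377, -29 / ℚ) ramifies at {2, ∞}: a division algebra.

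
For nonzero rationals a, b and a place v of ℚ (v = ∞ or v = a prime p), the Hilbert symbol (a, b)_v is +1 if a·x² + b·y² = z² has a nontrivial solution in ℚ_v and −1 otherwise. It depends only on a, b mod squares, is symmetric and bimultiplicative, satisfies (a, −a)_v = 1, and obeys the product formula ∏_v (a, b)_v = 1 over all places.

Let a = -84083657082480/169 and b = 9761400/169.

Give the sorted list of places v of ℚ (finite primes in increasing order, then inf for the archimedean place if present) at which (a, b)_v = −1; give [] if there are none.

(a, b) ≡ (-55, 10846) mod (ℚ^×)²; places V = {2, 3, 5, 11, 13, 17, 19, 29, ∞}.
(a,b)_29: α=2, u≡19; β=1, v≡18 (mod 29); (19|29)=-1, (18|29)=-1; sign (−1)^0·-1^1·-1^2 = -1.
(a,b)_13: α=-2, u≡10; β=-2, v≡12 (mod 13); (10|13)=+1, (12|13)=+1; sign (−1)^0·+1^-2·+1^-2 = +1.
(a,b)_2: α=4, β=3; u≡1, v≡7 (mod 8); ε(u)ε(v)=0·1, αω(v)=4·0, βω(u)=3·0; sum ≡ 0  ⇒  +1.
(a,b)_3: α=2, u≡2; β=2, v≡1 (mod 3); (2|3)=-1, (1|3)=+1; sign (−1)^0·-1^2·+1^2 = +1.
(a,b)_17: α=2, u≡8; β=1, v≡9 (mod 17); (8|17)=+1, (9|17)=+1; sign (−1)^0·+1^1·+1^2 = +1.
(a,b)_∞: sgn(-55)=−, sgn(10846)=+, so +1.
(a,b)_19: α=2, u≡18; β=0, v≡1 (mod 19); (18|19)=-1, (1|19)=+1; sign (−1)^0·-1^0·+1^2 = +1.
(a,b)_5: α=1, u≡1; β=2, v≡4 (mod 5); (1|5)=+1, (4|5)=+1; sign (−1)^0·+1^2·+1^1 = +1.
(a,b)_11: α=3, u≡10; β=1, v≡2 (mod 11); (10|11)=-1, (2|11)=-1; sign (−1)^1·-1^1·-1^3 = -1.
Ram(-55, 10846) = {11, 29}; no ℚ_11-point on the conic.

[11, 29]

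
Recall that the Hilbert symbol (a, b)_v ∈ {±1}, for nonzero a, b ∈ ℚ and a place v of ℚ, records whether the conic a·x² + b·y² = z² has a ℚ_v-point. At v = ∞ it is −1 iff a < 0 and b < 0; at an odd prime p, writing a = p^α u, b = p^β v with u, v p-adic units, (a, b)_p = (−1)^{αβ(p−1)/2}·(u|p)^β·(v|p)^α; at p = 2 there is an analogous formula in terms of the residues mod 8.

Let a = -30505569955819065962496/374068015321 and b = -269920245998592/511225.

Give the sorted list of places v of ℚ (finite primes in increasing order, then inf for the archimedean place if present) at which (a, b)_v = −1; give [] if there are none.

(a, b) ≡ (-31, -376257) mod (ℚ^×)²; places V = {2, 3, 5, 7, 11, 13, 19, 23, 31, 41, 47, ∞}.
(a,b)_3: α=12, u≡2; β=7, v≡2 (mod 3); (2|3)=-1, (2|3)=-1; sign (−1)^0·-1^7·-1^12 = -1.
(a,b)_41: α=2, u≡32; β=1, v≡24 (mod 41); (32|41)=+1, (24|41)=-1; sign (−1)^0·+1^1·-1^2 = +1.
(a,b)_19: α=0, u≡16; β=1, v≡13 (mod 19); (16|19)=+1, (13|19)=-1; sign (−1)^0·+1^1·-1^0 = +1.
(a,b)_23: α=4, u≡10; β=1, v≡14 (mod 23); (10|23)=-1, (14|23)=-1; sign (−1)^0·-1^1·-1^4 = -1.
(a,b)_11: α=-2, u≡8; β=-2, v≡9 (mod 11); (8|11)=-1, (9|11)=+1; sign (−1)^0·-1^-2·+1^-2 = +1.
(a,b)_∞: sgn(-31)=−, sgn(-376257)=−, so -1.
(a,b)_5: α=0, u≡4; β=-2, v≡2 (mod 5); (4|5)=+1, (2|5)=-1; sign (−1)^0·+1^-2·-1^0 = +1.
(a,b)_47: α=-2, u≡25; β=0, v≡9 (mod 47); (25|47)=+1, (9|47)=+1; sign (−1)^0·+1^0·+1^-2 = +1.
(a,b)_7: α=-2, u≡2; β=1, v≡1 (mod 7); (2|7)=+1, (1|7)=+1; sign (−1)^0·+1^1·+1^-2 = +1.
(a,b)_2: α=12, β=10; u≡1, v≡7 (mod 8); ε(u)ε(v)=0·1, αω(v)=12·0, βω(u)=10·0; sum ≡ 0  ⇒  +1.
(a,b)_31: α=3, u≡11; β=2, v≡22 (mod 31); (11|31)=-1, (22|31)=-1; sign (−1)^0·-1^2·-1^3 = -1.
(a,b)_13: α=-4, u≡5; β=-2, v≡5 (mod 13); (5|13)=-1, (5|13)=-1; sign (−1)^0·-1^-2·-1^-4 = +1.
(-31, -376257 / ℚ) ramifies at {3, 23, 31, ∞}: a division algebra.

[3, 23, 31, inf]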